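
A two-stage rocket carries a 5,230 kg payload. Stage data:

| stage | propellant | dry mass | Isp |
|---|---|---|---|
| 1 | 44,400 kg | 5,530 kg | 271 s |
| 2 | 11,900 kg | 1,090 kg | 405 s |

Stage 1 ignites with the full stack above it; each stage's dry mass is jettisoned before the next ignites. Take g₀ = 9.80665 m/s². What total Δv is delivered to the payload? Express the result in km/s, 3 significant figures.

Δv ≈ 7.01 km/s

Ignition mass of stage 1 = 44,400+5,530 + 11,900+1,090 + 5,230 = 68,150 kg.
Stage 1: m₀ = 68,150 kg, m_f = 68,150 − 44,400 = 23,750 kg; Δv = 271×9.80665×ln(2.869) = 2657.6×1.0541 ≈ 2801 m/s.
Stage 2: m₀ = 18,220 kg, m_f = 18,220 − 11,900 = 6,320 kg; Δv = 405×9.80665×ln(2.883) = 3971.7×1.0588 ≈ 4205 m/s.
Total Δv = 2801 + 4205 = 7006 m/s.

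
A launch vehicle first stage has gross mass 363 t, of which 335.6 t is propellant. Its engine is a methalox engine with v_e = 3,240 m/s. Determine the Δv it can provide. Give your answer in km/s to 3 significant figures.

Δv ≈ 8.37 km/s

m_f = m₀ − m_prop = 363 − 335.6 = 27.4 t.
Rocket equation: Δv = v_e · ln(m₀/m_f) = 3240.0 × ln(13.25) = 3240.0 × 2.5839 ≈ 8371.7 m/s.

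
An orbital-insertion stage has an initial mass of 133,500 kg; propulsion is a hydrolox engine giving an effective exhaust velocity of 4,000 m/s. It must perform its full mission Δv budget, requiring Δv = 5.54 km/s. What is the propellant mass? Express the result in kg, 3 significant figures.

propellant mass ≈ 100000 kg

From the ideal rocket equation, m₀/m_f = exp(Δv / v_e) = exp(5540 / 4000.0) = exp(1.3850) = 3.9948.
m_f = 133,500 / 3.9948 = 33,418.4 kg, so propellant = m₀ − m_f = 133,500 − 33,418.4 = 100,081.6 kg.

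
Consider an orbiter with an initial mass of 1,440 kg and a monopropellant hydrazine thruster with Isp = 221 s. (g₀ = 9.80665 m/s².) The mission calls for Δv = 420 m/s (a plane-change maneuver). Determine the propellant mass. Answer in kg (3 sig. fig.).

v_e = Isp · g₀ = 221 × 9.80665 = 2167.3 m/s.
From the ideal rocket equation, m₀/m_f = exp(Δv / v_e) = exp(420 / 2167.3) = exp(0.1938) = 1.2138.
m_f = 1,440 / 1.2138 = 1,186.36 kg, so propellant = m₀ − m_f = 1,440 − 1,186.36 = 253.64 kg.

propellant mass ≈ 254 kg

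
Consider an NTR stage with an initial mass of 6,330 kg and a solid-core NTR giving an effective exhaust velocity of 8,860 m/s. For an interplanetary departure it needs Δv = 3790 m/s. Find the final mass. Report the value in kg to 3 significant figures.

final mass ≈ 4130 kg

Rocket equation: m₀/m_f = exp(Δv / v_e) = exp(3790 / 8860.0) = exp(0.4278) = 1.5338.
m_f = m₀ / 1.5338 = 6,330 / 1.5338 = 4,127 kg.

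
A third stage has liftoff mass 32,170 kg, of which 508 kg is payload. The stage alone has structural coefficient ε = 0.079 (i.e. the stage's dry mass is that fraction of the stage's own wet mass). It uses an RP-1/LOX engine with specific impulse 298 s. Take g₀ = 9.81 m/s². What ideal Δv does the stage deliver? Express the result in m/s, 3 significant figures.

Stage wet mass = m₀ − payload = 32,170 − 508 = 31,662 kg.
Stage dry mass = ε × stage wet mass = 0.079 × 31,662 = 2,501.3 kg.
Burnout mass m_f = stage dry + payload = 2,501.3 + 508 = 3,009.3 kg.
v_e = Isp · g₀ = 298 × 9.81 = 2923.4 m/s.
Using Δv = v_e ln(m₀/m_f): Δv = v_e · ln(32,170/3,009.3) = 2923.4 × ln(10.69) = 2923.4 × 2.3693 ≈ 6926 m/s.

Δv ≈ 6930 m/s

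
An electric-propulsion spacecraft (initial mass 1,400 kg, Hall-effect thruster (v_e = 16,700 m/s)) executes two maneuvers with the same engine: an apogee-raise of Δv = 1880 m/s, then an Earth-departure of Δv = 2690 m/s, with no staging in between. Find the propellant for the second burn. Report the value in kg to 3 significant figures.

propellant for the second burn ≈ 186 kg

After the first burn: m = 1400 × exp(−1880/16700.0) = 1400 × 0.89353 = 1,250.94 kg.
After the second burn: m = 1,250.94 × exp(−2690/16700.0) = 1,250.94 × 0.85123 = 1,064.84 kg.
Second-burn propellant = 1,250.94 − 1,064.84 = 186.1 kg.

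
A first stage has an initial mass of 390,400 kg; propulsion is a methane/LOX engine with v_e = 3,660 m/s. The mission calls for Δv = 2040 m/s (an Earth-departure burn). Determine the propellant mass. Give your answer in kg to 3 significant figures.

propellant mass ≈ 167000 kg

Using Δv = v_e ln(m₀/m_f): m₀/m_f = exp(Δv / v_e) = exp(2040 / 3660.0) = exp(0.5574) = 1.7461.
m_f = 390,400 / 1.7461 = 223,584 kg, so propellant = m₀ − m_f = 390,400 − 223,584 = 166,816 kg.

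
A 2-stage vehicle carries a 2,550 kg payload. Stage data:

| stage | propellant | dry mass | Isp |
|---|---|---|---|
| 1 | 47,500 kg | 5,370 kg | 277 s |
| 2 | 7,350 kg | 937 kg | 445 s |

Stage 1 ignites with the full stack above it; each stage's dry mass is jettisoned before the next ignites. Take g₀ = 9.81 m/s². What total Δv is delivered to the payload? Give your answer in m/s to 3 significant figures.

Ignition mass of stage 1 = 47,500+5,370 + 7,350+937 + 2,550 = 63,707 kg.
Stage 1: m₀ = 63,707 kg, m_f = 63,707 − 47,500 = 16,207 kg; Δv = 277×9.81×ln(3.931) = 2717.4×1.3689 ≈ 3720 m/s.
Stage 2: m₀ = 10,837 kg, m_f = 10,837 − 7,350 = 3,487 kg; Δv = 445×9.81×ln(3.108) = 4365.4×1.1339 ≈ 4950 m/s.
Total Δv = 3720 + 4950 = 8670 m/s.

Δv ≈ 8670 m/s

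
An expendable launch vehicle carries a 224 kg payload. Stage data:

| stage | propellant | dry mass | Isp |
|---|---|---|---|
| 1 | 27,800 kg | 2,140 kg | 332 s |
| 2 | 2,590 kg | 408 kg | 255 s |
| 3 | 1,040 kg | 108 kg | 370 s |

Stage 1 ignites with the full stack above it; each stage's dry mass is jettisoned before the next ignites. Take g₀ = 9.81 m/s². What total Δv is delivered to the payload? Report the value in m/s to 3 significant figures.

Δv ≈ 12800 m/s

Ignition mass of stage 1 = 27,800+2,140 + 2,590+408 + 1,040+108 + 224 = 34,310 kg.
Stage 1: m₀ = 34,310 kg, m_f = 34,310 − 27,800 = 6,510 kg; Δv = 332×9.81×ln(5.27) = 3256.9×1.6621 ≈ 5413 m/s.
Stage 2: m₀ = 4,370 kg, m_f = 4,370 − 2,590 = 1,780 kg; Δv = 255×9.81×ln(2.455) = 2501.6×0.8981 ≈ 2247 m/s.
Stage 3: m₀ = 1,372 kg, m_f = 1,372 − 1,040 = 332 kg; Δv = 370×9.81×ln(4.133) = 3629.7×1.4189 ≈ 5150 m/s.
Total Δv = 5413 + 2247 + 5150 = 12810 m/s.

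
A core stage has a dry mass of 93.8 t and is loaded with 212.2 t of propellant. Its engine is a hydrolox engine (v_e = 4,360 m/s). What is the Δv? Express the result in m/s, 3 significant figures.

m₀ = m_dry + m_prop = 93.8 + 212.2 = 306 t.
Δv = v_e · ln(m₀/m_f) = 4360.0 × ln(3.262) = 4360.0 × 1.1824 ≈ 5155.4 m/s.

Δv ≈ 5160 m/s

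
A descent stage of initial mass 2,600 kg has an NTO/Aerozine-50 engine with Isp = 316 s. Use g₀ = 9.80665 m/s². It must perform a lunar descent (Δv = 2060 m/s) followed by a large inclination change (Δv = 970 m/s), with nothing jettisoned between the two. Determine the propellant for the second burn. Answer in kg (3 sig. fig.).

v_e = Isp · g₀ = 316 × 9.80665 = 3098.9 m/s.
After the first burn: m = 2600 × exp(−2060/3098.9) = 2600 × 0.51440 = 1,337.44 kg.
After the second burn: m = 1,337.44 × exp(−970/3098.9) = 1,337.44 × 0.73124 = 977.99 kg.
Second-burn propellant = 1,337.44 − 977.99 = 359.45 kg.

propellant for the second burn ≈ 359 kg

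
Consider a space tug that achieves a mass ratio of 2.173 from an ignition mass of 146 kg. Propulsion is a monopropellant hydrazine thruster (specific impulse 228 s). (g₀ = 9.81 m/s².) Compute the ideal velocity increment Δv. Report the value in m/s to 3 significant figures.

v_e = Isp · g₀ = 228 × 9.81 = 2236.7 m/s.
Using Δv = v_e ln(m₀/m_f): Δv = v_e · ln(2.173) = 2236.7 × 0.7761 ≈ 1735.9 m/s.

Δv ≈ 1740 m/s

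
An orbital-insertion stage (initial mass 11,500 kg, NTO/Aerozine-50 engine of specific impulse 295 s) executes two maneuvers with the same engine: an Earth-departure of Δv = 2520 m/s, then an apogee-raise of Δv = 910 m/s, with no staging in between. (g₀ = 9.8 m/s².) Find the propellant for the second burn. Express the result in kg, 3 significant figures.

v_e = Isp · g₀ = 295 × 9.8 = 2891.0 m/s.
After the first burn: m = 11500 × exp(−2520/2891.0) = 11500 × 0.41825 = 4,809.88 kg.
After the second burn: m = 4,809.88 × exp(−910/2891.0) = 4,809.88 × 0.72996 = 3,511.02 kg.
Second-burn propellant = 4,809.88 − 3,511.02 = 1,298.86 kg.

propellant for the second burn ≈ 1300 kg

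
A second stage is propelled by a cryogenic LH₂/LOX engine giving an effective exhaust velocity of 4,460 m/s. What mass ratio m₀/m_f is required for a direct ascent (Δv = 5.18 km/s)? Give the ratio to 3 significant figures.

mass ratio ≈ 3.19

m₀/m_f = exp(Δv / v_e) = exp(5180 / 4460.0) = exp(1.1614) = 3.1945.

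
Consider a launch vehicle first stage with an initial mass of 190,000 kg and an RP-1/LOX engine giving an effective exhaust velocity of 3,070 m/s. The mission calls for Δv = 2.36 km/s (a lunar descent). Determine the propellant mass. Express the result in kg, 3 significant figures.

propellant mass ≈ 102000 kg

By the Tsiolkovsky rocket equation, m₀/m_f = exp(Δv / v_e) = exp(2360 / 3070.0) = exp(0.7687) = 2.1570.
m_f = 190,000 / 2.1570 = 88,085.3 kg, so propellant = m₀ − m_f = 190,000 − 88,085.3 = 101,914.7 kg.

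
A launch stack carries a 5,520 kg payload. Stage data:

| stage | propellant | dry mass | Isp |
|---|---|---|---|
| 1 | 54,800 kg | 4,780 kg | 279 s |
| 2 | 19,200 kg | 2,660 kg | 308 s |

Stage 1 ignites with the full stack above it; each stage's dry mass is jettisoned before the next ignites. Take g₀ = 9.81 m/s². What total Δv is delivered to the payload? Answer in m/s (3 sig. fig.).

Ignition mass of stage 1 = 54,800+4,780 + 19,200+2,660 + 5,520 = 86,960 kg.
Stage 1: m₀ = 86,960 kg, m_f = 86,960 − 54,800 = 32,160 kg; Δv = 279×9.81×ln(2.704) = 2737.0×0.9947 ≈ 2723 m/s.
Stage 2: m₀ = 27,380 kg, m_f = 27,380 − 19,200 = 8,180 kg; Δv = 308×9.81×ln(3.347) = 3021.5×1.2081 ≈ 3650 m/s.
Total Δv = 2723 + 3650 = 6373 m/s.

Δv ≈ 6370 m/s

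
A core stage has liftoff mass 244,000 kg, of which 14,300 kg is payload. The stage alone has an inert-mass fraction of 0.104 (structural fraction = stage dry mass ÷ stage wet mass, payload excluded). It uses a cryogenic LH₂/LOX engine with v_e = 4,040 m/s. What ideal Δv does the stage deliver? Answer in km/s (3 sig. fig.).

Δv ≈ 7.49 km/s

Stage wet mass = m₀ − payload = 244,000 − 14,300 = 229,700 kg.
Stage dry mass = ε × stage wet mass = 0.104 × 229,700 = 23,888.8 kg.
Burnout mass m_f = stage dry + payload = 23,888.8 + 14,300 = 38,188.8 kg.
Δv = v_e · ln(244,000/38,188.8) = 4040.0 × ln(6.389) = 4040.0 × 1.8546 ≈ 7493 m/s.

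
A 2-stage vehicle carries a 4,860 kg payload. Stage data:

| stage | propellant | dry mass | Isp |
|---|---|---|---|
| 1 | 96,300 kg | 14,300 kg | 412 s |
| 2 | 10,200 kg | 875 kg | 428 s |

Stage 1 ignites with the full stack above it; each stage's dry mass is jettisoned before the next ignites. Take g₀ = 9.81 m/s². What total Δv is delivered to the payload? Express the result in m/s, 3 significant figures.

Ignition mass of stage 1 = 96,300+14,300 + 10,200+875 + 4,860 = 126,535 kg.
Stage 1: m₀ = 126,535 kg, m_f = 126,535 − 96,300 = 30,235 kg; Δv = 412×9.81×ln(4.185) = 4041.7×1.4315 ≈ 5786 m/s.
Stage 2: m₀ = 15,935 kg, m_f = 15,935 − 10,200 = 5,735 kg; Δv = 428×9.81×ln(2.779) = 4198.7×1.0219 ≈ 4291 m/s.
Total Δv = 5786 + 4291 = 10077 m/s.

Δv ≈ 10100 m/s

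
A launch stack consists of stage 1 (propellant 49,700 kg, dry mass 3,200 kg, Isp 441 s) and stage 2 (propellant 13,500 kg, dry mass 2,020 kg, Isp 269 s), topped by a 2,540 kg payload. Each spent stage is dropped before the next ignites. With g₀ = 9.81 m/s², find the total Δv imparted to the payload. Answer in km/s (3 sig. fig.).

Δv ≈ 8.85 km/s

Ignition mass of stage 1 = 49,700+3,200 + 13,500+2,020 + 2,540 = 70,960 kg.
Stage 1: m₀ = 70,960 kg, m_f = 70,960 − 49,700 = 21,260 kg; Δv = 441×9.81×ln(3.338) = 4326.2×1.2053 ≈ 5214 m/s.
Stage 2: m₀ = 18,060 kg, m_f = 18,060 − 13,500 = 4,560 kg; Δv = 269×9.81×ln(3.961) = 2638.9×1.3764 ≈ 3632 m/s.
Total Δv = 5214 + 3632 = 8846 m/s.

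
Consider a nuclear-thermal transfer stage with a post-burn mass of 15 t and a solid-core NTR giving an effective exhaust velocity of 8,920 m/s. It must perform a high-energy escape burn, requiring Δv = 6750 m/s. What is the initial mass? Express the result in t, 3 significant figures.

From the ideal rocket equation, m₀/m_f = exp(Δv / v_e) = exp(6750 / 8920.0) = exp(0.7567) = 2.1313.
m₀ = m_f × 2.1313 = 15 × 2.1313 = 31.9695 t.

initial mass ≈ 32.0 t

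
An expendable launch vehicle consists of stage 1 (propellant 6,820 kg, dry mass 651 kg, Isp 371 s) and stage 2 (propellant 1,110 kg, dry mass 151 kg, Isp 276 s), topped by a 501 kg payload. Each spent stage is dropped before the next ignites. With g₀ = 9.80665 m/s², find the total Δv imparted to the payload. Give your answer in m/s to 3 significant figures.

Ignition mass of stage 1 = 6,820+651 + 1,110+151 + 501 = 9,233 kg.
Stage 1: m₀ = 9,233 kg, m_f = 9,233 − 6,820 = 2,413 kg; Δv = 371×9.80665×ln(3.826) = 3638.3×1.3419 ≈ 4882 m/s.
Stage 2: m₀ = 1,762 kg, m_f = 1,762 − 1,110 = 652 kg; Δv = 276×9.80665×ln(2.702) = 2706.6×0.9942 ≈ 2691 m/s.
Total Δv = 4882 + 2691 = 7573 m/s.

Δv ≈ 7570 m/s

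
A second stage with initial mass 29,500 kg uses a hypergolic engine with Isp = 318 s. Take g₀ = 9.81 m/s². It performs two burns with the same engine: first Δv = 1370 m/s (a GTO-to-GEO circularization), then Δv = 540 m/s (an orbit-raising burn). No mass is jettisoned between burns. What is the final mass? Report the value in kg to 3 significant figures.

final mass ≈ 16000 kg

v_e = Isp · g₀ = 318 × 9.81 = 3119.6 m/s.
After the first burn: m = 29500 × exp(−1370/3119.6) = 29500 × 0.64458 = 19,015.1 kg.
After the second burn: m = 19,015.1 × exp(−540/3119.6) = 19,015.1 × 0.84105 = 15,992.6 kg.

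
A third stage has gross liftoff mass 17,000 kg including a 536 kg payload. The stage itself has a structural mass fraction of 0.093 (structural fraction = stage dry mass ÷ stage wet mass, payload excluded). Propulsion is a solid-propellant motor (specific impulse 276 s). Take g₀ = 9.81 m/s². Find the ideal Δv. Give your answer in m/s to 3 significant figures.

Stage wet mass = m₀ − payload = 17,000 − 536 = 16,464 kg.
Stage dry mass = ε × stage wet mass = 0.093 × 16,464 = 1,531.15 kg.
Burnout mass m_f = stage dry + payload = 1,531.15 + 536 = 2,067.15 kg.
v_e = Isp · g₀ = 276 × 9.81 = 2707.6 m/s.
Using Δv = v_e ln(m₀/m_f): Δv = v_e · ln(17,000/2,067.15) = 2707.6 × ln(8.224) = 2707.6 × 2.1070 ≈ 5705 m/s.

Δv ≈ 5700 m/s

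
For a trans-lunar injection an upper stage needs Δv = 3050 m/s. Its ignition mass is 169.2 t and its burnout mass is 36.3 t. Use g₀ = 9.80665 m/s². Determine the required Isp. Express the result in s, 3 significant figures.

Isp ≈ 202 s

ln(m₀/m_f) = ln(169200/36300) = ln(4.661) = 1.5393.
By the Tsiolkovsky rocket equation, v_e = Δv / ln(m₀/m_f) = 3050 / 1.5393 = 1981.5 m/s.
Isp = v_e / g₀ = 1981.5 / 9.80665 = 202.1 s.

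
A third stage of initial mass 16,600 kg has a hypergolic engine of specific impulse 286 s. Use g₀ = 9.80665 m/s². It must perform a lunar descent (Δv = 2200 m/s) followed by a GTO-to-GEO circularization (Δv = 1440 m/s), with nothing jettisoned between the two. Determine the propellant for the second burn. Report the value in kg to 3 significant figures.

v_e = Isp · g₀ = 286 × 9.80665 = 2804.7 m/s.
After the first burn: m = 16600 × exp(−2200/2804.7) = 16600 × 0.45639 = 7,576.07 kg.
After the second burn: m = 7,576.07 × exp(−1440/2804.7) = 7,576.07 × 0.59844 = 4,533.82 kg.
Second-burn propellant = 7,576.07 − 4,533.82 = 3,042.25 kg.

propellant for the second burn ≈ 3040 kg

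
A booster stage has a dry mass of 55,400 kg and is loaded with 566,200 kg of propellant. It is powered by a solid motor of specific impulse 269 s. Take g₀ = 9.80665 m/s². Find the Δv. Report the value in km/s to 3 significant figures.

Δv ≈ 6.38 km/s

v_e = Isp · g₀ = 269 × 9.80665 = 2638.0 m/s.
m₀ = m_dry + m_prop = 55,400 + 566,200 = 621,600 kg.
By the Tsiolkovsky rocket equation, Δv = v_e · ln(m₀/m_f) = 2638.0 × ln(11.22) = 2638.0 × 2.4177 ≈ 6377.9 m/s.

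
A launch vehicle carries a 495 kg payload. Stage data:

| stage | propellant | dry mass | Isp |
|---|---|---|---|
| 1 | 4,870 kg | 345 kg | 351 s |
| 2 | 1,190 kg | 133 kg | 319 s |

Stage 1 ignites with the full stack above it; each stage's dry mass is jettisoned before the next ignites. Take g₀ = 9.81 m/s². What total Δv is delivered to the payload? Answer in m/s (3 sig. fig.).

Ignition mass of stage 1 = 4,870+345 + 1,190+133 + 495 = 7,033 kg.
Stage 1: m₀ = 7,033 kg, m_f = 7,033 − 4,870 = 2,163 kg; Δv = 351×9.81×ln(3.252) = 3443.3×1.1791 ≈ 4060 m/s.
Stage 2: m₀ = 1,818 kg, m_f = 1,818 − 1,190 = 628 kg; Δv = 319×9.81×ln(2.895) = 3129.4×1.0630 ≈ 3326 m/s.
Total Δv = 4060 + 3326 = 7386 m/s.

Δv ≈ 7390 m/s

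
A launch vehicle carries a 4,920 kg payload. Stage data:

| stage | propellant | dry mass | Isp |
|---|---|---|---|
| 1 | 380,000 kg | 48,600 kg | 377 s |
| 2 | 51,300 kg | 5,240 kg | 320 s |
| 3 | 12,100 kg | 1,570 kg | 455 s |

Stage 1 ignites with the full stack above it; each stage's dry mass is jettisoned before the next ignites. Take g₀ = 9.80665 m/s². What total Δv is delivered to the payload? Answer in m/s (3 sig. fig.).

Δv ≈ 13500 m/s

Ignition mass of stage 1 = 380,000+48,600 + 51,300+5,240 + 12,100+1,570 + 4,920 = 503,730 kg.
Stage 1: m₀ = 503,730 kg, m_f = 503,730 − 380,000 = 123,730 kg; Δv = 377×9.80665×ln(4.071) = 3697.1×1.4039 ≈ 5191 m/s.
Stage 2: m₀ = 75,130 kg, m_f = 75,130 − 51,300 = 23,830 kg; Δv = 320×9.80665×ln(3.153) = 3138.1×1.1483 ≈ 3603 m/s.
Stage 3: m₀ = 18,590 kg, m_f = 18,590 − 12,100 = 6,490 kg; Δv = 455×9.80665×ln(2.864) = 4462.0×1.0524 ≈ 4696 m/s.
Total Δv = 5191 + 3603 + 4696 = 13490 m/s.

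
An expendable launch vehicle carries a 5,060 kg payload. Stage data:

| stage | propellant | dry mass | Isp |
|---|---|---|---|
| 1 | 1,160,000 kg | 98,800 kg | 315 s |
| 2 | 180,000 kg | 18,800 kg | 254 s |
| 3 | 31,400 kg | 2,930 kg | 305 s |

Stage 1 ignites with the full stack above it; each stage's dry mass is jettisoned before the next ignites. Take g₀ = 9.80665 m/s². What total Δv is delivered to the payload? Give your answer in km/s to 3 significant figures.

Ignition mass of stage 1 = 1,160,000+98,800 + 180,000+18,800 + 31,400+2,930 + 5,060 = 1,496,990 kg.
Stage 1: m₀ = 1,496,990 kg, m_f = 1,496,990 − 1,160,000 = 336,990 kg; Δv = 315×9.80665×ln(4.442) = 3089.1×1.4912 ≈ 4606 m/s.
Stage 2: m₀ = 238,190 kg, m_f = 238,190 − 180,000 = 58,190 kg; Δv = 254×9.80665×ln(4.093) = 2490.9×1.4094 ≈ 3511 m/s.
Stage 3: m₀ = 39,390 kg, m_f = 39,390 − 31,400 = 7,990 kg; Δv = 305×9.80665×ln(4.93) = 2991.0×1.5953 ≈ 4772 m/s.
Total Δv = 4606 + 3511 + 4772 = 12889 m/s.

Δv ≈ 12.9 km/s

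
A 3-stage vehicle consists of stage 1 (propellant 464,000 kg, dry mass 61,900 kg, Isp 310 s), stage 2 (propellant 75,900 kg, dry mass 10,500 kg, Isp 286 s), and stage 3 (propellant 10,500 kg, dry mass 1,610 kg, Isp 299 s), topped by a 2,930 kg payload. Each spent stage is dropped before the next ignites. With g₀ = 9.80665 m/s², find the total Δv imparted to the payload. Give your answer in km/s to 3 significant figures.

Ignition mass of stage 1 = 464,000+61,900 + 75,900+10,500 + 10,500+1,610 + 2,930 = 627,340 kg.
Stage 1: m₀ = 627,340 kg, m_f = 627,340 − 464,000 = 163,340 kg; Δv = 310×9.80665×ln(3.841) = 3040.1×1.3457 ≈ 4091 m/s.
Stage 2: m₀ = 101,440 kg, m_f = 101,440 − 75,900 = 25,540 kg; Δv = 286×9.80665×ln(3.972) = 2804.7×1.3792 ≈ 3868 m/s.
Stage 3: m₀ = 15,040 kg, m_f = 15,040 − 10,500 = 4,540 kg; Δv = 299×9.80665×ln(3.313) = 2932.2×1.1978 ≈ 3512 m/s.
Total Δv = 4091 + 3868 + 3512 = 11471 m/s.

Δv ≈ 11.5 km/s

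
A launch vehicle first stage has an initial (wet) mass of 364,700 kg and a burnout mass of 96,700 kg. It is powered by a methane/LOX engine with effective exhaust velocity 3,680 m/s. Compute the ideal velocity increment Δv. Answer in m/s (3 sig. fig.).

From the ideal rocket equation, Δv = v_e · ln(m₀/m_f) = 3680.0 × ln(3.771) = 3680.0 × 1.3275 ≈ 4885.1 m/s.

Δv ≈ 4890 m/s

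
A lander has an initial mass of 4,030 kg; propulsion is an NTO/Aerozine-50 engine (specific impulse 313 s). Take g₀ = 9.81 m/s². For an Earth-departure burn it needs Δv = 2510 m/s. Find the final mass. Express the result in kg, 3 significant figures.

v_e = Isp · g₀ = 313 × 9.81 = 3070.5 m/s.
m₀/m_f = exp(Δv / v_e) = exp(2510 / 3070.5) = exp(0.8174) = 2.2647.
m_f = m₀ / 2.2647 = 4,030 / 2.2647 = 1,779.49 kg.

final mass ≈ 1780 kg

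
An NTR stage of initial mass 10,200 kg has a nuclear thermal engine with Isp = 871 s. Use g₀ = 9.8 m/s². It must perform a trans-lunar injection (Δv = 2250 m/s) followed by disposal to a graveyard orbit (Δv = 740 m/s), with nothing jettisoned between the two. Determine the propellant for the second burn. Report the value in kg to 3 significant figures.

propellant for the second burn ≈ 651 kg

v_e = Isp · g₀ = 871 × 9.8 = 8535.8 m/s.
After the first burn: m = 10200 × exp(−2250/8535.8) = 10200 × 0.76828 = 7,836.46 kg.
After the second burn: m = 7,836.46 × exp(−740/8535.8) = 7,836.46 × 0.91696 = 7,185.72 kg.
Second-burn propellant = 7,836.46 − 7,185.72 = 650.74 kg.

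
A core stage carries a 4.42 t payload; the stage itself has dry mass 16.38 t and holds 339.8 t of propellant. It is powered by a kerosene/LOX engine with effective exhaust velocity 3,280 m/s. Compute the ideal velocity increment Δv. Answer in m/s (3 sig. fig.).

Δv ≈ 9360 m/s

m₀ = payload + dry + propellant = 4.42 + 16.38 + 339.8 = 360.6 t.
m_f = payload + dry = 4.42 + 16.38 = 20.8 t.
Δv = v_e · ln(m₀/m_f) = 3280.0 × ln(17.34) = 3280.0 × 2.8528 ≈ 9357.2 m/s.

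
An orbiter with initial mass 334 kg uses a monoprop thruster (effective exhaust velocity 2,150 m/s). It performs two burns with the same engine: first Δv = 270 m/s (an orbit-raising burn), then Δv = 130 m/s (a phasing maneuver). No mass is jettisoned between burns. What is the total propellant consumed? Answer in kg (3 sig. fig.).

After the first burn: m = 334 × exp(−270/2150.0) = 334 × 0.88198 = 294.581 kg.
After the second burn: m = 294.581 × exp(−130/2150.0) = 294.581 × 0.94133 = 277.298 kg.
Total propellant = m₀ − m_final = 334 − 277.298 = 56.702 kg.

total propellant consumed ≈ 56.7 kg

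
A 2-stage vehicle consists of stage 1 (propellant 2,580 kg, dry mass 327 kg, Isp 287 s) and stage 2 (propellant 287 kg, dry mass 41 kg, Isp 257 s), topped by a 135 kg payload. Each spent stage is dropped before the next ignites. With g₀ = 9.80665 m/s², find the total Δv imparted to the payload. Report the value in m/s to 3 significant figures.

Ignition mass of stage 1 = 2,580+327 + 287+41 + 135 = 3,370 kg.
Stage 1: m₀ = 3,370 kg, m_f = 3,370 − 2,580 = 790 kg; Δv = 287×9.80665×ln(4.266) = 2814.5×1.4506 ≈ 4083 m/s.
Stage 2: m₀ = 463 kg, m_f = 463 − 287 = 176 kg; Δv = 257×9.80665×ln(2.631) = 2520.3×0.9672 ≈ 2438 m/s.
Total Δv = 4083 + 2438 = 6521 m/s.

Δv ≈ 6520 m/s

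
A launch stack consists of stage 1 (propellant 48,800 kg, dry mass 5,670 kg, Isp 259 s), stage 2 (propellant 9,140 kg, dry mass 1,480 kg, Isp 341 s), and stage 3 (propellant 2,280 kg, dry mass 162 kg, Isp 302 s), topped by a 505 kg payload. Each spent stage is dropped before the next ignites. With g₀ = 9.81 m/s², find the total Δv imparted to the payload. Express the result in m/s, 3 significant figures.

Ignition mass of stage 1 = 48,800+5,670 + 9,140+1,480 + 2,280+162 + 505 = 68,037 kg.
Stage 1: m₀ = 68,037 kg, m_f = 68,037 − 48,800 = 19,237 kg; Δv = 259×9.81×ln(3.537) = 2540.8×1.2632 ≈ 3210 m/s.
Stage 2: m₀ = 13,567 kg, m_f = 13,567 − 9,140 = 4,427 kg; Δv = 341×9.81×ln(3.065) = 3345.2×1.1199 ≈ 3746 m/s.
Stage 3: m₀ = 2,947 kg, m_f = 2,947 − 2,280 = 667 kg; Δv = 302×9.81×ln(4.418) = 2962.6×1.4858 ≈ 4402 m/s.
Total Δv = 3210 + 3746 + 4402 = 11358 m/s.

Δv ≈ 11400 m/s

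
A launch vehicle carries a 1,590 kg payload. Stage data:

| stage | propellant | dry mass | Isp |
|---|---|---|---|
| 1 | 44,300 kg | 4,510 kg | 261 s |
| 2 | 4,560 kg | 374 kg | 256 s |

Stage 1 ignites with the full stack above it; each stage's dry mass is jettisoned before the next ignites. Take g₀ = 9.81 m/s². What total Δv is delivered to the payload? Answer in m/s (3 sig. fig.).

Δv ≈ 7140 m/s

Ignition mass of stage 1 = 44,300+4,510 + 4,560+374 + 1,590 = 55,334 kg.
Stage 1: m₀ = 55,334 kg, m_f = 55,334 − 44,300 = 11,034 kg; Δv = 261×9.81×ln(5.015) = 2560.4×1.6124 ≈ 4128 m/s.
Stage 2: m₀ = 6,524 kg, m_f = 6,524 − 4,560 = 1,964 kg; Δv = 256×9.81×ln(3.322) = 2511.4×1.2005 ≈ 3015 m/s.
Total Δv = 4128 + 3015 = 7143 m/s.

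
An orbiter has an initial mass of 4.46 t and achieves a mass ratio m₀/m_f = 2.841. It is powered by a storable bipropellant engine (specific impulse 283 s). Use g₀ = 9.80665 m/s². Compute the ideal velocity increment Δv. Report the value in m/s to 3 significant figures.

v_e = Isp · g₀ = 283 × 9.80665 = 2775.3 m/s.
Δv = v_e · ln(2.841) = 2775.3 × 1.0442 ≈ 2897.8 m/s.

Δv ≈ 2900 m/s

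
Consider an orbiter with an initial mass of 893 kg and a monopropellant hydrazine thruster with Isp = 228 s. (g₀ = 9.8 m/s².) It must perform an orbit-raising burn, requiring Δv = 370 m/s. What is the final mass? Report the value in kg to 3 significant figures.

v_e = Isp · g₀ = 228 × 9.8 = 2234.4 m/s.
m₀/m_f = exp(Δv / v_e) = exp(370 / 2234.4) = exp(0.1656) = 1.1801.
m_f = m₀ / 1.1801 = 893 / 1.1801 = 756.716 kg.

final mass ≈ 757 kg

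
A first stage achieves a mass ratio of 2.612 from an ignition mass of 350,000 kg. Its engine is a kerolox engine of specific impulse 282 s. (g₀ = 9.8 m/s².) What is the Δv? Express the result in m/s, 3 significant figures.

v_e = Isp · g₀ = 282 × 9.8 = 2763.6 m/s.
Rocket equation: Δv = v_e · ln(2.612) = 2763.6 × 0.9601 ≈ 2653.4 m/s.

Δv ≈ 2650 m/s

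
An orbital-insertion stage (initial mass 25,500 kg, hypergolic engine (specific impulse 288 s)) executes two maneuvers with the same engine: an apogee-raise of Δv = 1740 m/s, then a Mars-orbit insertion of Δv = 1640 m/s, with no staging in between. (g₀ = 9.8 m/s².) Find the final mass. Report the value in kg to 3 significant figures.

final mass ≈ 7700 kg

v_e = Isp · g₀ = 288 × 9.8 = 2822.4 m/s.
After the first burn: m = 25500 × exp(−1740/2822.4) = 25500 × 0.53983 = 13,765.7 kg.
After the second burn: m = 13,765.7 × exp(−1640/2822.4) = 13,765.7 × 0.55930 = 7,699.16 kg.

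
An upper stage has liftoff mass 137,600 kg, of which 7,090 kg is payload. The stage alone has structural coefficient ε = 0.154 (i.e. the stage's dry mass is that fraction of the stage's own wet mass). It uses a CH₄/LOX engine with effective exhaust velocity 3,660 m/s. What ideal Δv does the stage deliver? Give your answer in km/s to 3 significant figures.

Stage wet mass = m₀ − payload = 137,600 − 7,090 = 130,510 kg.
Stage dry mass = ε × stage wet mass = 0.154 × 130,510 = 20,098.5 kg.
Burnout mass m_f = stage dry + payload = 20,098.5 + 7,090 = 27,188.5 kg.
Rocket equation: Δv = v_e · ln(137,600/27,188.5) = 3660.0 × ln(5.061) = 3660.0 × 1.6216 ≈ 5935 m/s.

Δv ≈ 5.93 km/s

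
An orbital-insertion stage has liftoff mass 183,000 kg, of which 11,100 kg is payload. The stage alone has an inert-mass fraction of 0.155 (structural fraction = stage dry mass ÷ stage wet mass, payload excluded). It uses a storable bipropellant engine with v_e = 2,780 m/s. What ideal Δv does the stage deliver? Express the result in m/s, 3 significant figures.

Stage wet mass = m₀ − payload = 183,000 − 11,100 = 171,900 kg.
Stage dry mass = ε × stage wet mass = 0.155 × 171,900 = 26,644.5 kg.
Burnout mass m_f = stage dry + payload = 26,644.5 + 11,100 = 37,744.5 kg.
Using Δv = v_e ln(m₀/m_f): Δv = v_e · ln(183,000/37,744.5) = 2780.0 × ln(4.848) = 2780.0 × 1.5786 ≈ 4389 m/s.

Δv ≈ 4390 m/s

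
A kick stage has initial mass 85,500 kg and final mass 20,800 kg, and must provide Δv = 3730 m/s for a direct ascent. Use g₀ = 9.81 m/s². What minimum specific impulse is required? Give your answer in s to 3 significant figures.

ln(m₀/m_f) = ln(85500/20800) = ln(4.111) = 1.4136.
By the Tsiolkovsky rocket equation, v_e = Δv / ln(m₀/m_f) = 3730 / 1.4136 = 2638.7 m/s.
Isp = v_e / g₀ = 2638.7 / 9.81 = 269.0 s.

Isp ≈ 269 s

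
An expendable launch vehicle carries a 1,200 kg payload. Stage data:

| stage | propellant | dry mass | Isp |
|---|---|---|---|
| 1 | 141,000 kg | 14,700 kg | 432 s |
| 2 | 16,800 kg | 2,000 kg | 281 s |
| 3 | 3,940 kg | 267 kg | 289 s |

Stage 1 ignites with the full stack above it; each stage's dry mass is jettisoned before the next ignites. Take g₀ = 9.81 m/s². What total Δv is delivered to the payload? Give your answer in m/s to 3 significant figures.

Ignition mass of stage 1 = 141,000+14,700 + 16,800+2,000 + 3,940+267 + 1,200 = 179,907 kg.
Stage 1: m₀ = 179,907 kg, m_f = 179,907 − 141,000 = 38,907 kg; Δv = 432×9.81×ln(4.624) = 4237.9×1.5313 ≈ 6489 m/s.
Stage 2: m₀ = 24,207 kg, m_f = 24,207 − 16,800 = 7,407 kg; Δv = 281×9.81×ln(3.268) = 2756.6×1.1842 ≈ 3264 m/s.
Stage 3: m₀ = 5,407 kg, m_f = 5,407 − 3,940 = 1,467 kg; Δv = 289×9.81×ln(3.686) = 2835.1×1.3045 ≈ 3698 m/s.
Total Δv = 6489 + 3264 + 3698 = 13451 m/s.

Δv ≈ 13500 m/s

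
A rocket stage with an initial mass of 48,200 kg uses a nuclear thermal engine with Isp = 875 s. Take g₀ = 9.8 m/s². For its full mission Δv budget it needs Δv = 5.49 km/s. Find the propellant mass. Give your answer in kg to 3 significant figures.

propellant mass ≈ 22800 kg

v_e = Isp · g₀ = 875 × 9.8 = 8575.0 m/s.
Rocket equation: m₀/m_f = exp(Δv / v_e) = exp(5490 / 8575.0) = exp(0.6402) = 1.8969.
m_f = 48,200 / 1.8969 = 25,409.9 kg, so propellant = m₀ − m_f = 48,200 − 25,409.9 = 22,790.1 kg.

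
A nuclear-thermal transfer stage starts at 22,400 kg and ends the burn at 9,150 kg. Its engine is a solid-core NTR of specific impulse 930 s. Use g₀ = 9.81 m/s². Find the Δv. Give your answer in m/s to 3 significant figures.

v_e = Isp · g₀ = 930 × 9.81 = 9123.3 m/s.
Rocket equation: Δv = v_e · ln(m₀/m_f) = 9123.3 × ln(2.448) = 9123.3 × 0.8953 ≈ 8168.2 m/s.

Δv ≈ 8170 m/s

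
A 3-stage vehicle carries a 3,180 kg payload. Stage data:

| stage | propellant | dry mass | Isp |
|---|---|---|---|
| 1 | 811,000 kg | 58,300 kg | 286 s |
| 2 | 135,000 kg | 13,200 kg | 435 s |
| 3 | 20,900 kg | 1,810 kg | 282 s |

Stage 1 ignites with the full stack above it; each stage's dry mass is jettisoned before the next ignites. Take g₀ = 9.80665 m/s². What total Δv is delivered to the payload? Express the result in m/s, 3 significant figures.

Δv ≈ 15100 m/s

Ignition mass of stage 1 = 811,000+58,300 + 135,000+13,200 + 20,900+1,810 + 3,180 = 1,043,390 kg.
Stage 1: m₀ = 1,043,390 kg, m_f = 1,043,390 − 811,000 = 232,390 kg; Δv = 286×9.80665×ln(4.49) = 2804.7×1.5018 ≈ 4212 m/s.
Stage 2: m₀ = 174,090 kg, m_f = 174,090 − 135,000 = 39,090 kg; Δv = 435×9.80665×ln(4.454) = 4265.9×1.4937 ≈ 6372 m/s.
Stage 3: m₀ = 25,890 kg, m_f = 25,890 − 20,900 = 4,990 kg; Δv = 282×9.80665×ln(5.188) = 2765.5×1.6464 ≈ 4553 m/s.
Total Δv = 4212 + 6372 + 4553 = 15137 m/s.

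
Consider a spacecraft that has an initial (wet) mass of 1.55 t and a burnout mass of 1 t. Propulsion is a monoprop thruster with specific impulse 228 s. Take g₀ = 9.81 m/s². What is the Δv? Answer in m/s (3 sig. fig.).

Δv ≈ 980 m/s

v_e = Isp · g₀ = 228 × 9.81 = 2236.7 m/s.
Rocket equation: Δv = v_e · ln(m₀/m_f) = 2236.7 × ln(1.55) = 2236.7 × 0.4383 ≈ 980.2 m/s.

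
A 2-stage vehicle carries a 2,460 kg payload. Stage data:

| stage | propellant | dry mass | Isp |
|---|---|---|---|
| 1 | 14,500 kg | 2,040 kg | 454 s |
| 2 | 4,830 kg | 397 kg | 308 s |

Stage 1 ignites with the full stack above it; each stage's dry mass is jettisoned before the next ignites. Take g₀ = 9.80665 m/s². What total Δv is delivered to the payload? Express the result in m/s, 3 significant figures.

Ignition mass of stage 1 = 14,500+2,040 + 4,830+397 + 2,460 = 24,227 kg.
Stage 1: m₀ = 24,227 kg, m_f = 24,227 − 14,500 = 9,727 kg; Δv = 454×9.80665×ln(2.491) = 4452.2×0.9126 ≈ 4063 m/s.
Stage 2: m₀ = 7,687 kg, m_f = 7,687 − 4,830 = 2,857 kg; Δv = 308×9.80665×ln(2.691) = 3020.4×0.9898 ≈ 2990 m/s.
Total Δv = 4063 + 2990 = 7053 m/s.

Δv ≈ 7050 m/s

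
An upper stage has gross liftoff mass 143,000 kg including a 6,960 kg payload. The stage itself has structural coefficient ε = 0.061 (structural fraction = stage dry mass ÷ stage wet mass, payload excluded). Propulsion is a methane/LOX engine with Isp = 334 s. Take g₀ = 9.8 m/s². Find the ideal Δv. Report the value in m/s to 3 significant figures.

Stage wet mass = m₀ − payload = 143,000 − 6,960 = 136,040 kg.
Stage dry mass = ε × stage wet mass = 0.061 × 136,040 = 8,298.44 kg.
Burnout mass m_f = stage dry + payload = 8,298.44 + 6,960 = 15,258.44 kg.
v_e = Isp · g₀ = 334 × 9.8 = 3273.2 m/s.
Δv = v_e · ln(143,000/15,258.44) = 3273.2 × ln(9.372) = 3273.2 × 2.2377 ≈ 7324 m/s.

Δv ≈ 7320 m/s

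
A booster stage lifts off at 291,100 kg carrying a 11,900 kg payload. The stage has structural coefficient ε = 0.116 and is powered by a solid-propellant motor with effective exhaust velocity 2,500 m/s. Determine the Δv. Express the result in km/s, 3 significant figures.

Δv ≈ 4.71 km/s

Stage wet mass = m₀ − payload = 291,100 − 11,900 = 279,200 kg.
Stage dry mass = ε × stage wet mass = 0.116 × 279,200 = 32,387.2 kg.
Burnout mass m_f = stage dry + payload = 32,387.2 + 11,900 = 44,287.2 kg.
Δv = v_e · ln(291,100/44,287.2) = 2500.0 × ln(6.573) = 2500.0 × 1.8830 ≈ 4707 m/s.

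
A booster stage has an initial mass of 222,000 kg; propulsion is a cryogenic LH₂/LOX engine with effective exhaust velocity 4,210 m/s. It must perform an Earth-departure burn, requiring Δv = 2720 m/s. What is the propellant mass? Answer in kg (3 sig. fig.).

Using Δv = v_e ln(m₀/m_f): m₀/m_f = exp(Δv / v_e) = exp(2720 / 4210.0) = exp(0.6461) = 1.9080.
m_f = 222,000 / 1.9080 = 116,352 kg, so propellant = m₀ − m_f = 222,000 − 116,352 = 105,648 kg.

propellant mass ≈ 106000 kg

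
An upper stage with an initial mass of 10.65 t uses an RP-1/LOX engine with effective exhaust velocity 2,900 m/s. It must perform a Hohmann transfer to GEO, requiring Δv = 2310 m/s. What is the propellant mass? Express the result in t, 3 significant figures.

m₀/m_f = exp(Δv / v_e) = exp(2310 / 2900.0) = exp(0.7966) = 2.2179.
m_f = 10.65 / 2.2179 = 4.80184 t, so propellant = m₀ − m_f = 10.65 − 4.80184 = 5.84816 t.

propellant mass ≈ 5.85 t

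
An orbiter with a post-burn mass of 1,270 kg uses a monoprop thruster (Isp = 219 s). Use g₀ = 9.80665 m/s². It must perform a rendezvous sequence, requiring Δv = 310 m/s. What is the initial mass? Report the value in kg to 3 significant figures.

initial mass ≈ 1470 kg

v_e = Isp · g₀ = 219 × 9.80665 = 2147.7 m/s.
Using Δv = v_e ln(m₀/m_f): m₀/m_f = exp(Δv / v_e) = exp(310 / 2147.7) = exp(0.1443) = 1.1553.
m₀ = m_f × 1.1553 = 1,270 × 1.1553 = 1,467.23 kg.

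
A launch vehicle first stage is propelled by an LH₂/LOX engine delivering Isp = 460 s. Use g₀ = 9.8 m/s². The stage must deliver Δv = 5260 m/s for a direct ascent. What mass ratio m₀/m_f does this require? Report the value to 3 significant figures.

mass ratio ≈ 3.21

v_e = Isp · g₀ = 460 × 9.8 = 4508.0 m/s.
By the Tsiolkovsky rocket equation, m₀/m_f = exp(Δv / v_e) = exp(5260 / 4508.0) = exp(1.1668) = 3.2117.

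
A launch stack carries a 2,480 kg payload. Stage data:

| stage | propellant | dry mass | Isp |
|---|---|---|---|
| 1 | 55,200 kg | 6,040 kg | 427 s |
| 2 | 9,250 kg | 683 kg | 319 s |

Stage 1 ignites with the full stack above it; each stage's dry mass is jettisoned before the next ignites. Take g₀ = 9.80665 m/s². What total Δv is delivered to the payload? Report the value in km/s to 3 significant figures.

Ignition mass of stage 1 = 55,200+6,040 + 9,250+683 + 2,480 = 73,653 kg.
Stage 1: m₀ = 73,653 kg, m_f = 73,653 − 55,200 = 18,453 kg; Δv = 427×9.80665×ln(3.991) = 4187.4×1.3841 ≈ 5796 m/s.
Stage 2: m₀ = 12,413 kg, m_f = 12,413 − 9,250 = 3,163 kg; Δv = 319×9.80665×ln(3.924) = 3128.3×1.3672 ≈ 4277 m/s.
Total Δv = 5796 + 4277 = 10073 m/s.

Δv ≈ 10.1 km/s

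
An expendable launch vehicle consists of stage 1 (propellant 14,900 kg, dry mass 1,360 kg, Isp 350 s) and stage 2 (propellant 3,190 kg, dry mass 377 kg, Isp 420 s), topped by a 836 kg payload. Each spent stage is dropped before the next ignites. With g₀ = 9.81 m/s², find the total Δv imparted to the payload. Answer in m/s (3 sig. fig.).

Ignition mass of stage 1 = 14,900+1,360 + 3,190+377 + 836 = 20,663 kg.
Stage 1: m₀ = 20,663 kg, m_f = 20,663 − 14,900 = 5,763 kg; Δv = 350×9.81×ln(3.585) = 3433.5×1.2769 ≈ 4384 m/s.
Stage 2: m₀ = 4,403 kg, m_f = 4,403 − 3,190 = 1,213 kg; Δv = 420×9.81×ln(3.63) = 4120.2×1.2892 ≈ 5312 m/s.
Total Δv = 4384 + 5312 = 9696 m/s.

Δv ≈ 9700 m/s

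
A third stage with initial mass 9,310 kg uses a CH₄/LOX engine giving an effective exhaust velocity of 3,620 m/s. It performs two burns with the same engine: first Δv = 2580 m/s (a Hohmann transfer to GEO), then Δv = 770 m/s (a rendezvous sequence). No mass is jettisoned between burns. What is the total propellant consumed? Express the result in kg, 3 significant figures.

total propellant consumed ≈ 5620 kg

After the first burn: m = 9310 × exp(−2580/3620.0) = 9310 × 0.49032 = 4,564.88 kg.
After the second burn: m = 4,564.88 × exp(−770/3620.0) = 4,564.88 × 0.80839 = 3,690.2 kg.
Total propellant = m₀ − m_final = 9310 − 3,690.2 = 5,619.8 kg.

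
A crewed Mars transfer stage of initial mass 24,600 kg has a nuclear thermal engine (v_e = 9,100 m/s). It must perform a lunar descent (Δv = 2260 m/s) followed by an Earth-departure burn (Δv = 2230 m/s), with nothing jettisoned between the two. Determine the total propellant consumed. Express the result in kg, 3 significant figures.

After the first burn: m = 24600 × exp(−2260/9100.0) = 24600 × 0.78009 = 19,190.2 kg.
After the second burn: m = 19,190.2 × exp(−2230/9100.0) = 19,190.2 × 0.78266 = 15,019.4 kg.
Total propellant = m₀ − m_final = 24600 − 15,019.4 = 9,580.6 kg.

total propellant consumed ≈ 9580 kg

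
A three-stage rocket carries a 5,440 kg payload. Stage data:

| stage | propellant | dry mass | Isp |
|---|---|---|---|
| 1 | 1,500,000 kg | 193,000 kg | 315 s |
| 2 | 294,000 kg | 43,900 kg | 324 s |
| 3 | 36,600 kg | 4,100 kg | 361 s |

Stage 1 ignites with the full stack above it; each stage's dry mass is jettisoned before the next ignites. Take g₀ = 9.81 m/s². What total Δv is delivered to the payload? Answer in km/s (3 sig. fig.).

Δv ≈ 14.2 km/s

Ignition mass of stage 1 = 1,500,000+193,000 + 294,000+43,900 + 36,600+4,100 + 5,440 = 2,077,040 kg.
Stage 1: m₀ = 2,077,040 kg, m_f = 2,077,040 − 1,500,000 = 577,040 kg; Δv = 315×9.81×ln(3.599) = 3090.2×1.2808 ≈ 3958 m/s.
Stage 2: m₀ = 384,040 kg, m_f = 384,040 − 294,000 = 90,040 kg; Δv = 324×9.81×ln(4.265) = 3178.4×1.4505 ≈ 4610 m/s.
Stage 3: m₀ = 46,140 kg, m_f = 46,140 − 36,600 = 9,540 kg; Δv = 361×9.81×ln(4.836) = 3541.4×1.5762 ≈ 5582 m/s.
Total Δv = 3958 + 4610 + 5582 = 14150 m/s.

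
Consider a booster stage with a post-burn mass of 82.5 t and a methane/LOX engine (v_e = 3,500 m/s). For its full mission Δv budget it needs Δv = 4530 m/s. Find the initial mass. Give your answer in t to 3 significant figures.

Rocket equation: m₀/m_f = exp(Δv / v_e) = exp(4530 / 3500.0) = exp(1.2943) = 3.6484.
m₀ = m_f × 3.6484 = 82.5 × 3.6484 = 300.993 t.

initial mass ≈ 301 t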